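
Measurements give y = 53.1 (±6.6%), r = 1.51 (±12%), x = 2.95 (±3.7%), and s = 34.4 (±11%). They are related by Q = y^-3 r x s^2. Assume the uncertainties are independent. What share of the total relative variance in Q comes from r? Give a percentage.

(δQ/Q)² = (-3·δy/y)² + (1·δr/r)² + (1·δx/x)² + (2·δs/s)²
  y term: (-3×0.0660)² = 0.0392
  r term: (1×0.120)² = 0.0144
  x term: (1×0.0370)² = 0.00137
  s term: (2×0.110)² = 0.0484
Total = 0.103. Share from r = 0.0144/0.103 = 0.139.

13.9%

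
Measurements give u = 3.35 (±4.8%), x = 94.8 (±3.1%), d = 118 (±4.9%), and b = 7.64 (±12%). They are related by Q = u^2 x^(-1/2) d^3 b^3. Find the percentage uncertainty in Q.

For a monomial Q ∝ u^2, x^(-1/2), d^3, b^3, fractional errors add in quadrature:
  (2·δu/u)² = (2×0.0480)² = 0.00922;  (−½·δx/x)² = (-0.5×0.0310)² = 0.000240;  (3·δd/d)² = (3×0.0490)² = 0.0216;  (3·δb/b)² = (3×0.120)² = 0.130
δQ/Q = √(0.161) = 0.401

40.1%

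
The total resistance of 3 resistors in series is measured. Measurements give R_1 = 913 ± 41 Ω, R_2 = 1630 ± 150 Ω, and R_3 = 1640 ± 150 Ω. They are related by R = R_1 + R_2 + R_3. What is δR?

For a sum/difference, combine absolute errors in quadrature:
  (δR_1)² = 1680;  (δR_2)² = 22500;  (δR_3)² = 22500
δR = √(46700) = 216 Ω

216 Ω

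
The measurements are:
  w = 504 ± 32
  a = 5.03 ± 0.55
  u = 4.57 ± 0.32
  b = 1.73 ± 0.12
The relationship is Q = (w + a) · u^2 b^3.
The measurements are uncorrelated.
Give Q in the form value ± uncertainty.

Let h = w + a = 509. δh = √(δw² + δa²) = √(1020 + 0.303) = 32.0, so δh/h = 0.0629.
Q is then a monomial in h, u, b:
δQ/Q = √((δh/h)² + (2·δu/u)² + (3·δb/b)²) = √(0.00395 + 0.0196 + 0.0433) = 0.259
Q = 55000, so δQ = 0.259 × 55000 = 14200.

55000 ± 14200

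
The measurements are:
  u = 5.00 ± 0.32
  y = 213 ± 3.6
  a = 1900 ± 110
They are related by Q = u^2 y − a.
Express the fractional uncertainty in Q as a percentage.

20.3%

Let p = u^2·y = 5320. δp/p = √((2·δu/u)² + (1·δy/y)²) = √(0.0164 + 0.000286) = 0.129, so δp = 688.
Q = p − a: δQ = √(δp² + δa²) = √(4.73e+05 + 12100) = 696
Q = 3420, so δQ/Q = 696/3420 = 0.203.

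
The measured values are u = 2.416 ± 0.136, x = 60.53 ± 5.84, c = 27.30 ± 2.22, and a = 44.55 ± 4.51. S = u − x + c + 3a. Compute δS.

For a sum/difference, combine absolute errors in quadrature:
  (δu)² = 0.0185;  (δx)² = 34.1;  (δc)² = 4.93;  (3·δa)² = 183
δS = √(222) = 14.9

14.9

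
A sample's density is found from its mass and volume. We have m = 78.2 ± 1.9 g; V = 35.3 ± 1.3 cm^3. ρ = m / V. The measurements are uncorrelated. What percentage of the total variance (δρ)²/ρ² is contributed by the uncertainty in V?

(δρ/ρ)² = (1·δm/m)² + (-1·δV/V)²
  m term: (1×0.0243)² = 0.000590
  V term: (-1×0.0368)² = 0.00136
Total = 0.00195. Share from V = 0.00136/0.00195 = 0.697.

69.7%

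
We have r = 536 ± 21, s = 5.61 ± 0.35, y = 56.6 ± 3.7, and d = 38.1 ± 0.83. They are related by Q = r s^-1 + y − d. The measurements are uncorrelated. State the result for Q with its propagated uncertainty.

114 ± 8.00

Let p = r·s^-1 = 95.5. δp/p = √((1·δr/r)² + (-1·δs/s)²) = √(0.00154 + 0.00389) = 0.0737, so δp = 7.04.
Q = p + y − d: δQ = √(δp² + δy² + δd²) = √(49.5 + 13.7 + 0.689) = 8.00
Q = 114.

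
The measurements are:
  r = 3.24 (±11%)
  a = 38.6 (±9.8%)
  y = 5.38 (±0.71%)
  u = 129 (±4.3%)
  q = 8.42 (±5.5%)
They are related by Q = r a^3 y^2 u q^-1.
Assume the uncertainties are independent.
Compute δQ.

2.66e+07

Each factor contributes (exponent × relative error)² to (δQ/Q)²:
  (1·δr/r)² = (1×0.110)² = 0.0121;  (3·δa/a)² = (3×0.0980)² = 0.0864;  (2·δy/y)² = (2×0.00710)² = 0.000202;  (1·δu/u)² = (1×0.0430)² = 0.00185;  (-1·δq/q)² = (-1×0.0550)² = 0.00302
δQ/Q = √(0.104) = 0.322
Q = 8.26e+07, so δQ = 0.322 × 8.26e+07 = 2.66e+07.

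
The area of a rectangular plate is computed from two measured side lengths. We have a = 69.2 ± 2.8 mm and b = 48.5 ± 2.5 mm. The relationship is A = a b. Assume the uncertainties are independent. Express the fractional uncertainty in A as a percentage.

A is a product of powers, so relative uncertainties combine in quadrature:
  (1·δa/a)² = (1×0.0405)² = 0.00164;  (1·δb/b)² = (1×0.0515)² = 0.00266
δA/A = √(0.00429) = 0.0655

6.55%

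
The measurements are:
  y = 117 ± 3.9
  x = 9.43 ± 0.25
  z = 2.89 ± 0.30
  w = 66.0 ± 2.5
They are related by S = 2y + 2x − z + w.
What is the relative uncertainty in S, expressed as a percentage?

Absolute uncertainties add in quadrature for a linear combination:
  (2·δy)² = 60.8;  (2·δx)² = 0.250;  (δz)² = 0.0900;  (δw)² = 6.25
δS = √(67.4) = 8.21
S = 316, so δS/S = 8.21/316 = 0.0260.

2.60%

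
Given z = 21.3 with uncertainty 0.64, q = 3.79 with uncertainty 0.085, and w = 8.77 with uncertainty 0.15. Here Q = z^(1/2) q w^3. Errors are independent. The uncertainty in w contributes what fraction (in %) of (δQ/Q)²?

(δQ/Q)² = (½·δz/z)² + (1·δq/q)² + (3·δw/w)²
  z term: (0.5×0.0300)² = 0.000226
  q term: (1×0.0224)² = 0.000503
  w term: (3×0.0171)² = 0.00263
Total = 0.00336. Share from w = 0.00263/0.00336 = 0.783.

78.3%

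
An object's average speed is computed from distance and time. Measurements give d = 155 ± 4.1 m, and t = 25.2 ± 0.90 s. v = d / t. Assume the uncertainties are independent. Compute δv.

0.273 m/s

v is a product of powers, so relative uncertainties combine in quadrature:
  (1·δd/d)² = (1×0.0265)² = 0.000700;  (-1·δt/t)² = (-1×0.0357)² = 0.00128
δv/v = √(0.00198) = 0.0444
v = 6.15 m/s, so δv = 0.0444 × 6.15 = 0.273 m/s.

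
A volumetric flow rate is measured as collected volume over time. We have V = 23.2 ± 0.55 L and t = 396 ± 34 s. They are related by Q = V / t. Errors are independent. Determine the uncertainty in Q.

0.00522 L/s

Relative error in a monomial: (δQ/Q)² = Σ (nᵢ · δxᵢ/xᵢ)².
  (1·δV/V)² = (1×0.0237)² = 0.000562;  (-1·δt/t)² = (-1×0.0859)² = 0.00737
δQ/Q = √(0.00793) = 0.0891
Q = 0.0586 L/s, so δQ = 0.0891 × 0.0586 = 0.00522 L/s.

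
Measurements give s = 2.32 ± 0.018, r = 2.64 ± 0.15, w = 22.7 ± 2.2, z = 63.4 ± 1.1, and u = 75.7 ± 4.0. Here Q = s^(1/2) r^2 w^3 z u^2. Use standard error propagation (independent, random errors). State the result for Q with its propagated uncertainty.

(4.51 ± 1.49) × 10^10

For a monomial Q ∝ s^(1/2), r^2, w^3, z, u^2, fractional errors add in quadrature:
  (½·δs/s)² = (0.5×0.00776)² = 1.5e-05;  (2·δr/r)² = (2×0.0568)² = 0.0129;  (3·δw/w)² = (3×0.0969)² = 0.0845;  (1·δz/z)² = (1×0.0174)² = 0.000301;  (2·δu/u)² = (2×0.0528)² = 0.0112
δQ/Q = √(0.109) = 0.330
Q = 4.51e+10, so δQ = 0.330 × 4.51e+10 = 1.49e+10.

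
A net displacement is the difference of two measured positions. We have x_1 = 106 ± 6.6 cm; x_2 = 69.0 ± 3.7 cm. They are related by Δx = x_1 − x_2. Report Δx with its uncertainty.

Absolute uncertainties add in quadrature for a linear combination:
  (δx_1)² = 43.6;  (δx_2)² = 13.7
δΔx = √(57.2) = 7.57 cm
Δx = 37.0 cm.

37.0 ± 7.57 cm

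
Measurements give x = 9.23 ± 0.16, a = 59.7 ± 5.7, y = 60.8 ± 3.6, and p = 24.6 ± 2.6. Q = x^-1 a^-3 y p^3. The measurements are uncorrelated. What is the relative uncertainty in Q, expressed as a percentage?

Products/powers → add relative errors in quadrature, weighted by exponent:
  (-1·δx/x)² = (-1×0.0173)² = 0.000300;  (-3·δa/a)² = (-3×0.0955)² = 0.0820;  (1·δy/y)² = (1×0.0592)² = 0.00351;  (3·δp/p)² = (3×0.106)² = 0.101
δQ/Q = √(0.186) = 0.432

43.2%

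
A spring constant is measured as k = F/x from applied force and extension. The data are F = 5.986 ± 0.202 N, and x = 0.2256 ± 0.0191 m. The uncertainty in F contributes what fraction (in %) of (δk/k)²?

(δk/k)² = (1·δF/F)² + (-1·δx/x)²
  F term: (1×0.0337)² = 0.00114
  x term: (-1×0.0847)² = 0.00717
Total = 0.00831. Share from F = 0.00114/0.00831 = 0.137.

13.7%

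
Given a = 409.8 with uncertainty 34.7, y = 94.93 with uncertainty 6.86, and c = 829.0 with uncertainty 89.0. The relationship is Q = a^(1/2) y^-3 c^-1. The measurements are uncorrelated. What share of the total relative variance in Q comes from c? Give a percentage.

(δQ/Q)² = (½·δa/a)² + (-3·δy/y)² + (-1·δc/c)²
  a term: (0.5×0.0847)² = 0.00179
  y term: (-3×0.0723)² = 0.0470
  c term: (-1×0.107)² = 0.0115
Total = 0.0603. Share from c = 0.0115/0.0603 = 0.191.

19.1%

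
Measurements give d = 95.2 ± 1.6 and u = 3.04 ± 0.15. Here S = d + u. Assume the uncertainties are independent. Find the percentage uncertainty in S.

Absolute uncertainties add in quadrature for a linear combination:
  (δd)² = 2.56;  (δu)² = 0.0225
δS = √(2.58) = 1.61
S = 98.2, so δS/S = 1.61/98.2 = 0.0164.

1.64%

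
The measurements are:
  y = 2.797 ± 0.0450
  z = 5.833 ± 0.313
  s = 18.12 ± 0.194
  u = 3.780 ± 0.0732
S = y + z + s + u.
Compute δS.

Absolute uncertainties add in quadrature for a linear combination:
  (δy)² = 0.00202;  (δz)² = 0.0980;  (δs)² = 0.0376;  (δu)² = 0.00536
δS = √(0.143) = 0.378

0.378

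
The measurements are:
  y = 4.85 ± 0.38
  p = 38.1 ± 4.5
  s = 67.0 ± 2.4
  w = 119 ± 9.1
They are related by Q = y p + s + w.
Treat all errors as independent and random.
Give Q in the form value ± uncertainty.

Let h = y·p = 185. δh/h = √((1·δy/y)² + (1·δp/p)²) = √(0.00614 + 0.0140) = 0.142, so δh = 26.2.
Q = h + s + w: δQ = √(δh² + δs² + δw²) = √(686 + 5.76 + 82.8) = 27.8
Q = 371.

371 ± 27.8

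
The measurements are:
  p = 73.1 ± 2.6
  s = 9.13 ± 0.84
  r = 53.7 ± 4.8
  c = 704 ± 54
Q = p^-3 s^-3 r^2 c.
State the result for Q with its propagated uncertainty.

0.00683 ± 0.00242

Since Q is a product/quotient, work with relative uncertainties:
  (-3·δp/p)² = (-3×0.0356)² = 0.0114;  (-3·δs/s)² = (-3×0.0920)² = 0.0762;  (2·δr/r)² = (2×0.0894)² = 0.0320;  (1·δc/c)² = (1×0.0767)² = 0.00588
δQ/Q = √(0.125) = 0.354
Q = 0.00683, so δQ = 0.354 × 0.00683 = 0.00242.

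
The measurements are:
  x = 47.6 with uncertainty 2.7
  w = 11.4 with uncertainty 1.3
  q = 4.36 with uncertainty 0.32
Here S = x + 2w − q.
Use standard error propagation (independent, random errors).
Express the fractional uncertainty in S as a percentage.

Sums and differences: (δS)² = Σ (cᵢ δxᵢ)².
  (δx)² = 7.29;  (2·δw)² = 6.76;  (δq)² = 0.102
δS = √(14.2) = 3.76
S = 66.0, so δS/S = 3.76/66.0 = 0.0570.

5.70%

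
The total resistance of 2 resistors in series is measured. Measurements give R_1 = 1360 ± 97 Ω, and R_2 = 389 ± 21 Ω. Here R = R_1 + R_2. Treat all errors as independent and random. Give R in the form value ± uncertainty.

Absolute uncertainties add in quadrature for a linear combination:
  (δR_1)² = 9410;  (δR_2)² = 441
δR = √(9850) = 99.2 Ω
R = 1750 Ω.

1750 ± 99.2 Ω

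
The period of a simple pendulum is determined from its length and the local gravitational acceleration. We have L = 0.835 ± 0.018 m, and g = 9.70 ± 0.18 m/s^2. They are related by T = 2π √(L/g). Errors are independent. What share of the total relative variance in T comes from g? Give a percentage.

42.6%

(δT/T)² = (½·δL/L)² + (−½·δg/g)²
  L term: (0.5×0.0216)² = 0.000116
  g term: (-0.5×0.0186)² = 8.61e-05
Total = 0.000202. Share from g = 8.61e-05/0.000202 = 0.426.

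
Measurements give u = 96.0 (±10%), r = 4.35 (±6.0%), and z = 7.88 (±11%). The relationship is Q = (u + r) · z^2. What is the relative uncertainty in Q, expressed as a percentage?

Let w = u + r = 100. δw = √(δu² + δr²) = √(92.2 + 0.0681) = 9.60, so δw/w = 0.0957.
Q is then a monomial in w, z:
δQ/Q = √((δw/w)² + (2·δz/z)²) = √(0.00916 + 0.0484) = 0.240

24.0%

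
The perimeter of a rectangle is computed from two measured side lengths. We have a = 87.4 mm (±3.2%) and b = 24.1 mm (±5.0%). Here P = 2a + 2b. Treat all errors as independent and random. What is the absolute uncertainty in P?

P is a linear combination, so absolute uncertainties add in quadrature:
  (2·δa)² = 31.3;  (2·δb)² = 5.81
δP = √(37.1) = 6.09 mm

6.09 mm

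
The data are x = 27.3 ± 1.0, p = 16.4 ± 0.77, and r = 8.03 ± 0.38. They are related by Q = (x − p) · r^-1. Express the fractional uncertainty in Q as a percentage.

12.5%

Let u = x − p = 10.9. δu = √(δx² + δp²) = √(1.00 + 0.593) = 1.26, so δu/u = 0.116.
Q is then a monomial in u, r:
δQ/Q = √((δu/u)² + (-1·δr/r)²) = √(0.0134 + 0.00224) = 0.125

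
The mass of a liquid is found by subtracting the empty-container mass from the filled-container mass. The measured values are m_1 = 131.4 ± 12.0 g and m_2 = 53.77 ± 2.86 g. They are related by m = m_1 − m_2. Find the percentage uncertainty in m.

Absolute uncertainties add in quadrature for a linear combination:
  (δm_1)² = 144;  (δm_2)² = 8.18
δm = √(152) = 12.3 g
m = 77.63 g, so δm/m = 12.3/77.63 = 0.159.

15.9%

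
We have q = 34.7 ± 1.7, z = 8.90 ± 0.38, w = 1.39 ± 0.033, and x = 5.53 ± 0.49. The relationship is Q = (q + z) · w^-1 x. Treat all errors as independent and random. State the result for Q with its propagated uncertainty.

173 ± 17.4

Let u = q + z = 43.6. δu = √(δq² + δz²) = √(2.89 + 0.144) = 1.74, so δu/u = 0.0400.
Q is then a monomial in u, w, x:
δQ/Q = √((δu/u)² + (-1·δw/w)² + (1·δx/x)²) = √(0.00160 + 0.000564 + 0.00785) = 0.100
Q = 173, so δQ = 0.100 × 173 = 17.4.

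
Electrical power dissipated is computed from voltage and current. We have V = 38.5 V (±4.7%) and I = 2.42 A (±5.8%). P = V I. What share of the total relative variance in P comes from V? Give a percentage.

(δP/P)² = (1·δV/V)² + (1·δI/I)²
  V term: (1×0.0470)² = 0.00221
  I term: (1×0.0580)² = 0.00336
Total = 0.00557. Share from V = 0.00221/0.00557 = 0.396.

39.6%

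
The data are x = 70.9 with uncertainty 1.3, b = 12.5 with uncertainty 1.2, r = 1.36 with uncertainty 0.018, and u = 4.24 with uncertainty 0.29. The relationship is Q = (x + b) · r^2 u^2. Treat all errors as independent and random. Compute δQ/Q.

0.141

Let w = x + b = 83.4. δw = √(δx² + δb²) = √(1.69 + 1.44) = 1.77, so δw/w = 0.0212.
Q is then a monomial in w, r, u:
δQ/Q = √((δw/w)² + (2·δr/r)² + (2·δu/u)²) = √(0.000450 + 0.000701 + 0.0187) = 0.141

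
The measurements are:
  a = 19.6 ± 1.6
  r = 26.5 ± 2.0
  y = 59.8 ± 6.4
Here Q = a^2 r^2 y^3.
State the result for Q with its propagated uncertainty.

Relative error in a monomial: (δQ/Q)² = Σ (nᵢ · δxᵢ/xᵢ)².
  (2·δa/a)² = (2×0.0816)² = 0.0267;  (2·δr/r)² = (2×0.0755)² = 0.0228;  (3·δy/y)² = (3×0.107)² = 0.103
δQ/Q = √(0.153) = 0.391
Q = 5.77e+10, so δQ = 0.391 × 5.77e+10 = 2.25e+10.

(5.77 ± 2.25) × 10^10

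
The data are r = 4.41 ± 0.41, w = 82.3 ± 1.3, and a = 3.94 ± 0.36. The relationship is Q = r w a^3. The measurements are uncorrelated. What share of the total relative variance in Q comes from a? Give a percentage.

89.4%

(δQ/Q)² = (1·δr/r)² + (1·δw/w)² + (3·δa/a)²
  r term: (1×0.0930)² = 0.00864
  w term: (1×0.0158)² = 0.000250
  a term: (3×0.0914)² = 0.0751
Total = 0.0840. Share from a = 0.0751/0.0840 = 0.894.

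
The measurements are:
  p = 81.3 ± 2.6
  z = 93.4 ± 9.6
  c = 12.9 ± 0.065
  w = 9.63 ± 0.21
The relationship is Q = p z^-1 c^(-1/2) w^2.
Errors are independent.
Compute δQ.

2.61

For a monomial Q ∝ p, z^-1, c^(-1/2), w^2, fractional errors add in quadrature:
  (1·δp/p)² = (1×0.0320)² = 0.00102;  (-1·δz/z)² = (-1×0.103)² = 0.0106;  (−½·δc/c)² = (-0.5×0.00504)² = 6.35e-06;  (2·δw/w)² = (2×0.0218)² = 0.00190
δQ/Q = √(0.0135) = 0.116
Q = 22.5, so δQ = 0.116 × 22.5 = 2.61.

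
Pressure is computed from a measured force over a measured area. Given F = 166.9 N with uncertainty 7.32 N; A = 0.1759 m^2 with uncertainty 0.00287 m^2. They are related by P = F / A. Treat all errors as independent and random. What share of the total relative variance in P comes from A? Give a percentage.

(δP/P)² = (1·δF/F)² + (-1·δA/A)²
  F term: (1×0.0439)² = 0.00192
  A term: (-1×0.0163)² = 0.000266
Total = 0.00219. Share from A = 0.000266/0.00219 = 0.122.

12.2%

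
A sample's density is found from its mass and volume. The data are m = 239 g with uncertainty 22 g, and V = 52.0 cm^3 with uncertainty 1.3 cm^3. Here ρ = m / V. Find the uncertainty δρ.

Each factor contributes (exponent × relative error)² to (δρ/ρ)²:
  (1·δm/m)² = (1×0.0921)² = 0.00847;  (-1·δV/V)² = (-1×0.0250)² = 0.000625
δρ/ρ = √(0.00910) = 0.0954
ρ = 4.60 g/cm^3, so δρ = 0.0954 × 4.60 = 0.438 g/cm^3.

0.438 g/cm^3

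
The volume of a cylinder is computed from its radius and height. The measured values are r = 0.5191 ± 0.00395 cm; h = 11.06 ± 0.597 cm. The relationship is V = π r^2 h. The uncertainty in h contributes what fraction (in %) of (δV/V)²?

92.6%

(δV/V)² = (2·δr/r)² + (1·δh/h)²
  r term: (2×0.00761)² = 0.000232
  h term: (1×0.0540)² = 0.00291
Total = 0.00315. Share from h = 0.00291/0.00315 = 0.926.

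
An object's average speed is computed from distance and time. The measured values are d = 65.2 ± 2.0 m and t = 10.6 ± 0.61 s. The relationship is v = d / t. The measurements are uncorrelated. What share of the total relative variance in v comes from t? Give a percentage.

77.9%

(δv/v)² = (1·δd/d)² + (-1·δt/t)²
  d term: (1×0.0307)² = 0.000941
  t term: (-1×0.0575)² = 0.00331
Total = 0.00425. Share from t = 0.00331/0.00425 = 0.779.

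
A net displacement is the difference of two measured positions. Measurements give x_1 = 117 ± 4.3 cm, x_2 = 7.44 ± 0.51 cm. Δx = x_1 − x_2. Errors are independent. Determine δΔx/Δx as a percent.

Absolute uncertainties add in quadrature for a linear combination:
  (δx_1)² = 18.5;  (δx_2)² = 0.260
δΔx = √(18.8) = 4.33 cm
Δx = 110 cm, so δΔx/Δx = 4.33/110 = 0.0395.

3.95%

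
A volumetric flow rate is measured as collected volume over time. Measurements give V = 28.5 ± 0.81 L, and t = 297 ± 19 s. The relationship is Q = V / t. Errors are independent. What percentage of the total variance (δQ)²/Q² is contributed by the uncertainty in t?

83.5%

(δQ/Q)² = (1·δV/V)² + (-1·δt/t)²
  V term: (1×0.0284)² = 0.000808
  t term: (-1×0.0640)² = 0.00409
Total = 0.00490. Share from t = 0.00409/0.00490 = 0.835.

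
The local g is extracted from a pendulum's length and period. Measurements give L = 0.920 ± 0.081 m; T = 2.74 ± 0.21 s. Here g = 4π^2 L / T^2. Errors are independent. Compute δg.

0.855 m/s^2

Each factor contributes (exponent × relative error)² to (δg/g)²:
  (1·δL/L)² = (1×0.0880)² = 0.00775;  (-2·δT/T)² = (-2×0.0766)² = 0.0235
δg/g = √(0.0312) = 0.177
g = 4.84 m/s^2, so δg = 0.177 × 4.84 = 0.855 m/s^2.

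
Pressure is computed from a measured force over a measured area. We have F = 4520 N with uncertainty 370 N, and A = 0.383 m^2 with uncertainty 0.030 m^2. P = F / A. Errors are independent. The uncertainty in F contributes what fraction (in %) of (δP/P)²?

52.2%

(δP/P)² = (1·δF/F)² + (-1·δA/A)²
  F term: (1×0.0819)² = 0.00670
  A term: (-1×0.0783)² = 0.00614
Total = 0.0128. Share from F = 0.00670/0.0128 = 0.522.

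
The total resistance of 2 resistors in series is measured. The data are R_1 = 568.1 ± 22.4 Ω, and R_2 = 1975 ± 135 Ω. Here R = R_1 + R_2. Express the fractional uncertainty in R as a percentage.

Absolute uncertainties add in quadrature for a linear combination:
  (δR_1)² = 502;  (δR_2)² = 18200
δR = √(18700) = 137 Ω
R = 2543 Ω, so δR/R = 137/2543 = 0.0538.

5.38%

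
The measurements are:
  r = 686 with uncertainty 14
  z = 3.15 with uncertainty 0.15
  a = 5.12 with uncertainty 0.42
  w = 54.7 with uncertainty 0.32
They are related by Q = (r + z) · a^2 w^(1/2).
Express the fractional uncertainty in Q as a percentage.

Let u = r + z = 689. δu = √(δr² + δz²) = √(196 + 0.0225) = 14.0, so δu/u = 0.0203.
Q is then a monomial in u, a, w:
δQ/Q = √((δu/u)² + (2·δa/a)² + (½·δw/w)²) = √(0.000413 + 0.0269 + 8.56e-06) = 0.165

16.5%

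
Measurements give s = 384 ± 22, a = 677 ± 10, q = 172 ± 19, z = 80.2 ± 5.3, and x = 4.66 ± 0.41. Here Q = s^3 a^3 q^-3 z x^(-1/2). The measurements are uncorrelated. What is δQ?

4.93e+10

For a monomial Q ∝ s^3, a^3, q^-3, z, x^(-1/2), fractional errors add in quadrature:
  (3·δs/s)² = (3×0.0573)² = 0.0295;  (3·δa/a)² = (3×0.0148)² = 0.00196;  (-3·δq/q)² = (-3×0.110)² = 0.110;  (1·δz/z)² = (1×0.0661)² = 0.00437;  (−½·δx/x)² = (-0.5×0.0880)² = 0.00194
δQ/Q = √(0.148) = 0.384
Q = 1.28e+11, so δQ = 0.384 × 1.28e+11 = 4.93e+10.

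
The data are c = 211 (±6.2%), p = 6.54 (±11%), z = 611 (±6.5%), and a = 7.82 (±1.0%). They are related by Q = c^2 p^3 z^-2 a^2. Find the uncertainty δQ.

768

Q is a product of powers, so relative uncertainties combine in quadrature:
  (2·δc/c)² = (2×0.0620)² = 0.0154;  (3·δp/p)² = (3×0.110)² = 0.109;  (-2·δz/z)² = (-2×0.0650)² = 0.0169;  (2·δa/a)² = (2×0.0100)² = 0.000400
δQ/Q = √(0.142) = 0.376
Q = 2040, so δQ = 0.376 × 2040 = 768.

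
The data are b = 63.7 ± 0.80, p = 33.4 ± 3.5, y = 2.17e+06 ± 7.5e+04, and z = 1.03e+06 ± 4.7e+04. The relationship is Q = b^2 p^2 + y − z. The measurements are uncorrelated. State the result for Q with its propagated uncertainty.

Let w = b^2·p^2 = 4.53e+06. δw/w = √((2·δb/b)² + (2·δp/p)²) = √(0.000631 + 0.0439) = 0.211, so δw = 9.55e+05.
Q = w + y − z: δQ = √(δw² + δy² + δz²) = √(9.13e+11 + 5.62e+09 + 2.21e+09) = 9.6e+05
Q = 5.67e+06.

(5.67 ± 0.960) × 10^6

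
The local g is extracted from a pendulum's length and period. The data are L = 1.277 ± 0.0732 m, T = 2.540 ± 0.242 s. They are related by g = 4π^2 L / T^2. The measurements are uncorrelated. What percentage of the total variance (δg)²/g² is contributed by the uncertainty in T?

91.7%

(δg/g)² = (1·δL/L)² + (-2·δT/T)²
  L term: (1×0.0573)² = 0.00329
  T term: (-2×0.0953)² = 0.0363
Total = 0.0396. Share from T = 0.0363/0.0396 = 0.917.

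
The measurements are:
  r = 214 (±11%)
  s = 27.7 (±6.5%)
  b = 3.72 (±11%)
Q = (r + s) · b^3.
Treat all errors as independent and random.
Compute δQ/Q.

0.344

Let u = r + s = 242. δu = √(δr² + δs²) = √(554 + 3.24) = 23.6, so δu/u = 0.0977.
Q is then a monomial in u, b:
δQ/Q = √((δu/u)² + (3·δb/b)²) = √(0.00954 + 0.109) = 0.344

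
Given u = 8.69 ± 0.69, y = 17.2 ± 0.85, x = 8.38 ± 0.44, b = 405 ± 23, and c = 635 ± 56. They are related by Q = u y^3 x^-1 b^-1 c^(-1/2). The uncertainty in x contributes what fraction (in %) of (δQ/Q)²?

7.61%

(δQ/Q)² = (1·δu/u)² + (3·δy/y)² + (-1·δx/x)² + (-1·δb/b)² + (−½·δc/c)²
  u term: (1×0.0794)² = 0.00630
  y term: (3×0.0494)² = 0.0220
  x term: (-1×0.0525)² = 0.00276
  b term: (-1×0.0568)² = 0.00323
  c term: (-0.5×0.0882)² = 0.00194
Total = 0.0362. Share from x = 0.00276/0.0362 = 0.0761.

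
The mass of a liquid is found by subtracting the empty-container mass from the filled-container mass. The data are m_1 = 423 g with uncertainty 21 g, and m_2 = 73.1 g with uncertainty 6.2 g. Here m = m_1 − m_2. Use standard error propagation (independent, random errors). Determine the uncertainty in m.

Sums and differences: (δm)² = Σ (cᵢ δxᵢ)².
  (δm_1)² = 441;  (δm_2)² = 38.4
δm = √(479) = 21.9 g

21.9 g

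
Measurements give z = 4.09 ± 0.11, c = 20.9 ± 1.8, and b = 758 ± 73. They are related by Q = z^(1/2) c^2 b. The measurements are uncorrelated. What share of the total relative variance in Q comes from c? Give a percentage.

75.8%

(δQ/Q)² = (½·δz/z)² + (2·δc/c)² + (1·δb/b)²
  z term: (0.5×0.0269)² = 0.000181
  c term: (2×0.0861)² = 0.0297
  b term: (1×0.0963)² = 0.00927
Total = 0.0391. Share from c = 0.0297/0.0391 = 0.758.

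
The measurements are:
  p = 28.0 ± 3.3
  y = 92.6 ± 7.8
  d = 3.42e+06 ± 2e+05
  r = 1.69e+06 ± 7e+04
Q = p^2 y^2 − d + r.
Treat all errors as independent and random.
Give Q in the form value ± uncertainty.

(4.99 ± 1.96) × 10^6

Let w = p^2·y^2 = 6.72e+06. δw/w = √((2·δp/p)² + (2·δy/y)²) = √(0.0556 + 0.0284) = 0.290, so δw = 1.95e+06.
Q = w − d + r: δQ = √(δw² + δd² + δr²) = √(3.79e+12 + 4e+10 + 4.9e+09) = 1.96e+06
Q = 4.99e+06.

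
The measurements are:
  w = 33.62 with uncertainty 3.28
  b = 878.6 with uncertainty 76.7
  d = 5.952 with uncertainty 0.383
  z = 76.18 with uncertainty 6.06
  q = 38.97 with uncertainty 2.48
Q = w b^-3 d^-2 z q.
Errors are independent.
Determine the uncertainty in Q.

Relative error in a monomial: (δQ/Q)² = Σ (nᵢ · δxᵢ/xᵢ)².
  (1·δw/w)² = (1×0.0976)² = 0.00952;  (-3·δb/b)² = (-3×0.0873)² = 0.0686;  (-2·δd/d)² = (-2×0.0643)² = 0.0166;  (1·δz/z)² = (1×0.0795)² = 0.00633;  (1·δq/q)² = (1×0.0636)² = 0.00405
δQ/Q = √(0.105) = 0.324
Q = 4.154e-06, so δQ = 0.324 × 4.154e-06 = 1.35e-06.

1.35e-06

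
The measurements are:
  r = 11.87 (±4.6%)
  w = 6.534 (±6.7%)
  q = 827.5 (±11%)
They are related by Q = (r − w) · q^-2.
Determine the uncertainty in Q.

Let u = r − w = 5.336. δu = √(δr² + δw²) = √(0.298 + 0.192) = 0.700, so δu/u = 0.131.
Q is then a monomial in u, q:
δQ/Q = √((δu/u)² + (-2·δq/q)²) = √(0.0172 + 0.0484) = 0.256
Q = 7.793e-06, so δQ = 0.256 × 7.793e-06 = 2e-06.

2e-06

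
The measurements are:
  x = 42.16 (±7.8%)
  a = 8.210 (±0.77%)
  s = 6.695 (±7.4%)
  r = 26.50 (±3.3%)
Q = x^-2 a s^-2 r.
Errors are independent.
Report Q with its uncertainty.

Each factor contributes (exponent × relative error)² to (δQ/Q)²:
  (-2·δx/x)² = (-2×0.0780)² = 0.0243;  (1·δa/a)² = (1×0.00770)² = 5.93e-05;  (-2·δs/s)² = (-2×0.0740)² = 0.0219;  (1·δr/r)² = (1×0.0330)² = 0.00109
δQ/Q = √(0.0474) = 0.218
Q = 0.002731, so δQ = 0.218 × 0.002731 = 0.000594.

0.002731 ± 0.000594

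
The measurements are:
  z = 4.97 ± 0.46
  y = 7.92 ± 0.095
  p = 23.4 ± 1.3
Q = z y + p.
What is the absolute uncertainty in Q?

3.90

Let w = z·y = 39.4. δw/w = √((1·δz/z)² + (1·δy/y)²) = √(0.00857 + 0.000144) = 0.0933, so δw = 3.67.
Q = w + p: δQ = √(δw² + δp²) = √(13.5 + 1.69) = 3.90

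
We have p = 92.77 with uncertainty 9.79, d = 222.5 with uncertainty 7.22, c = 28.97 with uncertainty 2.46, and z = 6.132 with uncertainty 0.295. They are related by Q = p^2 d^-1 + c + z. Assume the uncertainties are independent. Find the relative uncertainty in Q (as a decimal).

0.117

Let w = p^2·d^-1 = 38.68. δw/w = √((2·δp/p)² + (-1·δd/d)²) = √(0.0445 + 0.00105) = 0.214, so δw = 8.26.
Q = w + c + z: δQ = √(δw² + δc² + δz²) = √(68.2 + 6.05 + 0.0870) = 8.62
Q = 73.78, so δQ/Q = 8.62/73.78 = 0.117.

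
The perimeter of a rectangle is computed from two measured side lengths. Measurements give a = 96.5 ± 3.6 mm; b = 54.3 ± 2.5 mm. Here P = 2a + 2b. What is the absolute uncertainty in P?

8.77 mm

For a sum/difference, combine absolute errors in quadrature:
  (2·δa)² = 51.8;  (2·δb)² = 25.0
δP = √(76.8) = 8.77 mm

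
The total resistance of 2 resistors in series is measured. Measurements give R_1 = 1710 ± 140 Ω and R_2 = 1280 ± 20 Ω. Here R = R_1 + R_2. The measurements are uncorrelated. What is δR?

Absolute uncertainties add in quadrature for a linear combination:
  (δR_1)² = 19600;  (δR_2)² = 400
δR = √(20000) = 141 Ω

141 Ω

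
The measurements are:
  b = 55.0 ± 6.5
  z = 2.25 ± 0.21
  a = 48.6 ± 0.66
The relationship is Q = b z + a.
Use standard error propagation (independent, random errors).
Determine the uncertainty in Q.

Let p = b·z = 124. δp/p = √((1·δb/b)² + (1·δz/z)²) = √(0.0140 + 0.00871) = 0.151, so δp = 18.6.
Q = p + a: δQ = √(δp² + δa²) = √(347 + 0.436) = 18.6

18.6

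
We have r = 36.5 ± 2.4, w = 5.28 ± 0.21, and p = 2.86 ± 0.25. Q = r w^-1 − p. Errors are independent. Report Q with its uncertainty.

4.05 ± 0.587

Let h = r·w^-1 = 6.91. δh/h = √((1·δr/r)² + (-1·δw/w)²) = √(0.00432 + 0.00158) = 0.0768, so δh = 0.531.
Q = h − p: δQ = √(δh² + δp²) = √(0.282 + 0.0625) = 0.587
Q = 4.05.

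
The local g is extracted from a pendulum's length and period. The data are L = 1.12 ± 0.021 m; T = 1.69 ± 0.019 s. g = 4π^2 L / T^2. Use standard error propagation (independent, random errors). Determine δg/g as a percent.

2.93%

Products/powers → add relative errors in quadrature, weighted by exponent:
  (1·δL/L)² = (1×0.0187)² = 0.000352;  (-2·δT/T)² = (-2×0.0112)² = 0.000506
δg/g = √(0.000857) = 0.0293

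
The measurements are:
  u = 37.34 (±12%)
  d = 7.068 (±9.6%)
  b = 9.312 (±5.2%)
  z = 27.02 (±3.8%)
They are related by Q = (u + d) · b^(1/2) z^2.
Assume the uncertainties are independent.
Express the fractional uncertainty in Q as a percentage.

Let w = u + d = 44.41. δw = √(δu² + δd²) = √(20.1 + 0.460) = 4.53, so δw/w = 0.102.
Q is then a monomial in w, b, z:
δQ/Q = √((δw/w)² + (½·δb/b)² + (2·δz/z)²) = √(0.0104 + 0.000676 + 0.00578) = 0.130

13.0%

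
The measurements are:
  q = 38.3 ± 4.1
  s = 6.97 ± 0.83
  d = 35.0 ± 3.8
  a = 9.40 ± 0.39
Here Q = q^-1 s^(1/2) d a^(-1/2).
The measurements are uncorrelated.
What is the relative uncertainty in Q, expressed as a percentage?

Products/powers → add relative errors in quadrature, weighted by exponent:
  (-1·δq/q)² = (-1×0.107)² = 0.0115;  (½·δs/s)² = (0.5×0.119)² = 0.00355;  (1·δd/d)² = (1×0.109)² = 0.0118;  (−½·δa/a)² = (-0.5×0.0415)² = 0.000430
δQ/Q = √(0.0272) = 0.165

16.5%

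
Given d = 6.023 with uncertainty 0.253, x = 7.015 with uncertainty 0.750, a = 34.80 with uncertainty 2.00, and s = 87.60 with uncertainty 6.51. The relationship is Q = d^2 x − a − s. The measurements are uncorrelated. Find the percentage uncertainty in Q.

26.7%

Let p = d^2·x = 254.5. δp/p = √((2·δd/d)² + (1·δx/x)²) = √(0.00706 + 0.0114) = 0.136, so δp = 34.6.
Q = p − a − s: δQ = √(δp² + δa² + δs²) = √(1200 + 4.00 + 42.4) = 35.3
Q = 132.1, so δQ/Q = 35.3/132.1 = 0.267.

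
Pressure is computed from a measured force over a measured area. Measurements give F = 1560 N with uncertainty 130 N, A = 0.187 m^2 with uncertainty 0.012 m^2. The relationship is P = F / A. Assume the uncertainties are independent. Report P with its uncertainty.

8340 ± 877 Pa

P is a product of powers, so relative uncertainties combine in quadrature:
  (1·δF/F)² = (1×0.0833)² = 0.00694;  (-1·δA/A)² = (-1×0.0642)² = 0.00412
δP/P = √(0.0111) = 0.105
P = 8340 Pa, so δP = 0.105 × 8340 = 877 Pa.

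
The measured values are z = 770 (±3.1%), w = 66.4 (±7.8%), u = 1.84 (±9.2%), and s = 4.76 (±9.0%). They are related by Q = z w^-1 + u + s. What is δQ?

1.08

Let p = z·w^-1 = 11.6. δp/p = √((1·δz/z)² + (-1·δw/w)²) = √(0.000961 + 0.00608) = 0.0839, so δp = 0.973.
Q = p + u + s: δQ = √(δp² + δu² + δs²) = √(0.947 + 0.0287 + 0.184) = 1.08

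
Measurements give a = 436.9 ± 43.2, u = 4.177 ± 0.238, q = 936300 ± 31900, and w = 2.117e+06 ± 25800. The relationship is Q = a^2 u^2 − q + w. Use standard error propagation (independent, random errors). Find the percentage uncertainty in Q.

16.9%

Let p = a^2·u^2 = 3.33e+06. δp/p = √((2·δa/a)² + (2·δu/u)²) = √(0.0391 + 0.0130) = 0.228, so δp = 7.6e+05.
Q = p − q + w: δQ = √(δp² + δq² + δw²) = √(5.78e+11 + 1.02e+09 + 6.66e+08) = 7.61e+05
Q = 4.511e+06, so δQ/Q = 7.61e+05/4.511e+06 = 0.169.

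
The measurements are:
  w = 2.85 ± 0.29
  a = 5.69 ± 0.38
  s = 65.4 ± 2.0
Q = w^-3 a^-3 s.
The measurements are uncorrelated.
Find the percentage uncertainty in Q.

36.6%

Q is a product of powers, so relative uncertainties combine in quadrature:
  (-3·δw/w)² = (-3×0.102)² = 0.0932;  (-3·δa/a)² = (-3×0.0668)² = 0.0401;  (1·δs/s)² = (1×0.0306)² = 0.000935
δQ/Q = √(0.134) = 0.366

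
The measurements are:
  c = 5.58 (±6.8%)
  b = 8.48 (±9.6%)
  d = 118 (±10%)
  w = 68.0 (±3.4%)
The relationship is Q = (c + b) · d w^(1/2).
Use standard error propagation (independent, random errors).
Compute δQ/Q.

Let u = c + b = 14.1. δu = √(δc² + δb²) = √(0.144 + 0.663) = 0.898, so δu/u = 0.0639.
Q is then a monomial in u, d, w:
δQ/Q = √((δu/u)² + (1·δd/d)² + (½·δw/w)²) = √(0.00408 + 0.0100 + 0.000289) = 0.120

0.120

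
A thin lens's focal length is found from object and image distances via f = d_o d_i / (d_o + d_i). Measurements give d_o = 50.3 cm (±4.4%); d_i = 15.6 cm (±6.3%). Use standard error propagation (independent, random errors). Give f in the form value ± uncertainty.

11.9 ± 0.586 cm

∂f/∂d_o = (d_i/(d_o+d_i))² = 0.0560;  ∂f/∂d_i = (d_o/(d_o+d_i))² = 0.583
δf = √((∂f/∂d_o · δd_o)² + (∂f/∂d_i · δd_i)²) = √(0.0154 + 0.328) = 0.586 cm
f = 11.9 cm.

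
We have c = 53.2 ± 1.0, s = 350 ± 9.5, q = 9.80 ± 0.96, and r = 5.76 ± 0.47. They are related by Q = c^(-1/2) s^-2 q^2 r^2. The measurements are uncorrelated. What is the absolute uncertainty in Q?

0.000930

Since Q is a product/quotient, work with relative uncertainties:
  (−½·δc/c)² = (-0.5×0.0188)² = 8.83e-05;  (-2·δs/s)² = (-2×0.0271)² = 0.00295;  (2·δq/q)² = (2×0.0980)² = 0.0384;  (2·δr/r)² = (2×0.0816)² = 0.0266
δQ/Q = √(0.0681) = 0.261
Q = 0.00357, so δQ = 0.261 × 0.00357 = 0.000930.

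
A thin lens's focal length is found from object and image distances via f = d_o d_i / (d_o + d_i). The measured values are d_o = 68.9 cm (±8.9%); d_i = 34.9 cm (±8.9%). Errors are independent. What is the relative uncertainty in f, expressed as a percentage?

6.62%

∂f/∂d_o = (d_i/(d_o+d_i))² = 0.113;  ∂f/∂d_i = (d_o/(d_o+d_i))² = 0.441
δf = √((∂f/∂d_o · δd_o)² + (∂f/∂d_i · δd_i)²) = √(0.481 + 1.87) = 1.53 cm
f = 23.2 cm, so δf/f = 1.53/23.2 = 0.0662.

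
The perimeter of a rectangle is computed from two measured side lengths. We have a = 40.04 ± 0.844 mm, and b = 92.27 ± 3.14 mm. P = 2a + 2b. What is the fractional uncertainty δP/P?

Sums and differences: (δP)² = Σ (cᵢ δxᵢ)².
  (2·δa)² = 2.85;  (2·δb)² = 39.4
δP = √(42.3) = 6.50 mm
P = 264.6 mm, so δP/P = 6.50/264.6 = 0.0246.

0.0246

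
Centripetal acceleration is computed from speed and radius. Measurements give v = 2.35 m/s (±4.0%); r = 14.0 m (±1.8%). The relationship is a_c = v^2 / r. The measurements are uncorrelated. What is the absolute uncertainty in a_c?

0.0323 m/s^2

Relative error in a monomial: (δa_c/a_c)² = Σ (nᵢ · δxᵢ/xᵢ)².
  (2·δv/v)² = (2×0.0400)² = 0.00640;  (-1·δr/r)² = (-1×0.0180)² = 0.000324
δa_c/a_c = √(0.00672) = 0.0820
a_c = 0.394 m/s^2, so δa_c = 0.0820 × 0.394 = 0.0323 m/s^2.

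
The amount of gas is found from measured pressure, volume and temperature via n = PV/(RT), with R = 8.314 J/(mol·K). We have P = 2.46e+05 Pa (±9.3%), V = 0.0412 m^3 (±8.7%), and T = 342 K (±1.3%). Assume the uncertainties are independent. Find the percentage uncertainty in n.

Each factor contributes (exponent × relative error)² to (δn/n)²:
  (1·δP/P)² = (1×0.0930)² = 0.00865;  (1·δV/V)² = (1×0.0870)² = 0.00757;  (-1·δT/T)² = (-1×0.0130)² = 0.000169
δn/n = √(0.0164) = 0.128

12.8%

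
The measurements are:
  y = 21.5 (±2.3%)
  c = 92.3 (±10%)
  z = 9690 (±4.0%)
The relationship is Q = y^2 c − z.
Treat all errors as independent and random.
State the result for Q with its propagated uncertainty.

Let p = y^2·c = 42700. δp/p = √((2·δy/y)² + (1·δc/c)²) = √(0.00212 + 0.0100) = 0.110, so δp = 4700.
Q = p − z: δQ = √(δp² + δz²) = √(2.21e+07 + 1.5e+05) = 4710
Q = 33000.

33000 ± 4710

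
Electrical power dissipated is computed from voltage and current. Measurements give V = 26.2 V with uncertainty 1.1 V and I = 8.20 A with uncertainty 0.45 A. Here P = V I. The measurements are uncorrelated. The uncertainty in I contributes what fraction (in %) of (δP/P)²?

(δP/P)² = (1·δV/V)² + (1·δI/I)²
  V term: (1×0.0420)² = 0.00176
  I term: (1×0.0549)² = 0.00301
Total = 0.00477. Share from I = 0.00301/0.00477 = 0.631.

63.1%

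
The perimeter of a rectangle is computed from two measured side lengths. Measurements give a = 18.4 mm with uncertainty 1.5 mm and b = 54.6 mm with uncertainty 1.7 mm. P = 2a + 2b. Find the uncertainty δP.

Each term contributes (cᵢ δxᵢ)² to (δP)²:
  (2·δa)² = 9.00;  (2·δb)² = 11.6
δP = √(20.6) = 4.53 mm

4.53 mm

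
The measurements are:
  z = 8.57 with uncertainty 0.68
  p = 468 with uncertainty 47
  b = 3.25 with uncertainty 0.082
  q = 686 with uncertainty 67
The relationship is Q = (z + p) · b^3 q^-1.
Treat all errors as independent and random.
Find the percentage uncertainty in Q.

15.8%

Let u = z + p = 477. δu = √(δz² + δp²) = √(0.462 + 2210) = 47.0, so δu/u = 0.0986.
Q is then a monomial in u, b, q:
δQ/Q = √((δu/u)² + (3·δb/b)² + (-1·δq/q)²) = √(0.00973 + 0.00573 + 0.00954) = 0.158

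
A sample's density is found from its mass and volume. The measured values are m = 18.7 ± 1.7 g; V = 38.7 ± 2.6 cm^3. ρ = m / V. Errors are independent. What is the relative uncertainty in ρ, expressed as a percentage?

Each factor contributes (exponent × relative error)² to (δρ/ρ)²:
  (1·δm/m)² = (1×0.0909)² = 0.00826;  (-1·δV/V)² = (-1×0.0672)² = 0.00451
δρ/ρ = √(0.0128) = 0.113

11.3%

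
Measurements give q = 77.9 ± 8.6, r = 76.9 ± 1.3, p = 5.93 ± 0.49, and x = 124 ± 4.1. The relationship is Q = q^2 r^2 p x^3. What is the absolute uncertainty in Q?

Each factor contributes (exponent × relative error)² to (δQ/Q)²:
  (2·δq/q)² = (2×0.110)² = 0.0488;  (2·δr/r)² = (2×0.0169)² = 0.00114;  (1·δp/p)² = (1×0.0826)² = 0.00683;  (3·δx/x)² = (3×0.0331)² = 0.00984
δQ/Q = √(0.0666) = 0.258
Q = 4.06e+14, so δQ = 0.258 × 4.06e+14 = 1.05e+14.

1.05e+14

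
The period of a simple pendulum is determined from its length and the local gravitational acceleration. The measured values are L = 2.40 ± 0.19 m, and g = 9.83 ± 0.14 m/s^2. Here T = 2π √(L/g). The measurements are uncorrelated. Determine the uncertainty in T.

Relative error in a monomial: (δT/T)² = Σ (nᵢ · δxᵢ/xᵢ)².
  (½·δL/L)² = (0.5×0.0792)² = 0.00157;  (−½·δg/g)² = (-0.5×0.0142)² = 5.07e-05
δT/T = √(0.00162) = 0.0402
T = 3.10 s, so δT = 0.0402 × 3.10 = 0.125 s.

0.125 s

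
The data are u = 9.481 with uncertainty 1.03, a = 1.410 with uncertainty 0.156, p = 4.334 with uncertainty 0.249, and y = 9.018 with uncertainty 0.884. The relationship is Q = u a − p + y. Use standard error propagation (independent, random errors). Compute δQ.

Let w = u·a = 13.37. δw/w = √((1·δu/u)² + (1·δa/a)²) = √(0.0118 + 0.0122) = 0.155, so δw = 2.07.
Q = w − p + y: δQ = √(δw² + δp² + δy²) = √(4.30 + 0.0620 + 0.781) = 2.27

2.27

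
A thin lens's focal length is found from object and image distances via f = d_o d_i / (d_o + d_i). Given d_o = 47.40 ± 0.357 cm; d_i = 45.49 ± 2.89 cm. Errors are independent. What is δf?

∂f/∂d_o = (d_i/(d_o+d_i))² = 0.240;  ∂f/∂d_i = (d_o/(d_o+d_i))² = 0.260
δf = √((∂f/∂d_o · δd_o)² + (∂f/∂d_i · δd_i)²) = √(0.00733 + 0.566) = 0.757 cm

0.757 cm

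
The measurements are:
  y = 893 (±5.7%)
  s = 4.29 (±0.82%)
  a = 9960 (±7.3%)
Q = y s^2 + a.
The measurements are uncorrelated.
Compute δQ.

Let p = y·s^2 = 16400. δp/p = √((1·δy/y)² + (2·δs/s)²) = √(0.00325 + 0.000269) = 0.0593, so δp = 975.
Q = p + a: δQ = √(δp² + δa²) = √(9.5e+05 + 5.29e+05) = 1220

1220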